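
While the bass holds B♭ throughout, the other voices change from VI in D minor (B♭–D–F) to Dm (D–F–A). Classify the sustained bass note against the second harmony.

The harmony at that moment is D minor triad (D, F, A); B♭ is not a chord tone.
It is held over (the same pitch as the preceding B♭) and then sustained as the same pitch into the next harmony.
Sustained through a change of harmony — a pedal tone.

Pedal tone (pedal point).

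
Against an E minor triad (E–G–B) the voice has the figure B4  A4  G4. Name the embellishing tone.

The harmony at that moment is E minor triad (E, G, B); A4 is not a chord tone.
It is approached by step down from B4 and left by step down to G4.
Step in, step out in the same direction — a passing tone.

A4 is a passing tone.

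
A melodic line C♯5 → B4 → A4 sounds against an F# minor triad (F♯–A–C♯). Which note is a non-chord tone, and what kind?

B4 is a passing tone.

The harmony at that moment is F♯ minor triad (F♯, A, C♯); B4 is not a chord tone.
It is approached by step down from C♯5 and left by step down to A4.
Step in, step out in the same direction — a passing tone.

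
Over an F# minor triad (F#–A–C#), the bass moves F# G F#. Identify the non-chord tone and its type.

The harmony at that moment is F# minor triad (F#, A, C#); G is not a chord tone.
It is approached by step up from F# and left by step down to F#.
Step away and step back to the same note — a neighbor tone (upper neighbor).

G is a neighbor tone.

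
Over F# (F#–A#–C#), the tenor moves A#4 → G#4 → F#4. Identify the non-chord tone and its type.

The harmony at that moment is F# major triad (F#, A#, C#); G#4 is not a chord tone.
It is approached by step down from A#4 and left by step down to F#4.
Step in, step out in the same direction — a passing tone.

G#4 is a passing tone.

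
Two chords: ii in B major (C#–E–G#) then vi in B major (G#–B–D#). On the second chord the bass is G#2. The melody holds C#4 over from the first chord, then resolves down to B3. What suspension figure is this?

4–3 suspension.

At the second chord the bass is G#2. The suspended C#4 lies a fourth above the bass; after resolving down by step to B3, the interval above the bass becomes a third.
Suspension figures are named by those two intervals: 4–3.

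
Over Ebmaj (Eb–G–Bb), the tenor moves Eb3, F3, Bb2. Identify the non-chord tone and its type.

F3 is an escape tone.

The harmony at that moment is Eb major triad (Eb, G, Bb); F3 is not a chord tone.
It is approached by step up from Eb3 and left by leap down to Bb2.
Step in, leap out — an escape tone.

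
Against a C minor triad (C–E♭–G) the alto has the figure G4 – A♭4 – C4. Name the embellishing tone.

A♭4 is an escape tone.

The harmony at that moment is C minor triad (C, E♭, G); A♭4 is not a chord tone.
It is approached by step up from G4 and left by leap down to C4.
Step in, leap out — an escape tone.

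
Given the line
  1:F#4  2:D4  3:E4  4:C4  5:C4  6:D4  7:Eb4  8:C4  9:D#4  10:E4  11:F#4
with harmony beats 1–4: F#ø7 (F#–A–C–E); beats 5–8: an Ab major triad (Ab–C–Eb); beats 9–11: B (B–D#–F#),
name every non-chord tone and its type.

The harmony at that moment is F# half-diminished seventh chord (F#, A, C, E); D4 is not a chord tone.
It is approached by leap down from F#4 and left by step up to E4.
Leap in, step out — an appoggiatura.
The harmony at that moment is Ab major triad (Ab, C, Eb); D4 is not a chord tone.
It is approached by step up from C4 and left by step up to Eb4.
Step in, step out in the same direction — a passing tone.
The harmony at that moment is B major triad (B, D#, F#); E4 is not a chord tone.
It is approached by step up from D#4 and left by step up to F#4.
Step in, step out in the same direction — a passing tone.

D4 (beat 2) — appoggiatura; D4 (beat 6) — passing tone; E4 (beat 10) — passing tone.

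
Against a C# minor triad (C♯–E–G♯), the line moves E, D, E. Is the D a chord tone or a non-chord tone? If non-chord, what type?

The harmony at that moment is C♯ minor triad (C♯, E, G♯); D is not a chord tone.
It is approached by step down from E and left by step up to E.
Step away and step back to the same note — a neighbor tone (lower neighbor).

Non-chord tone — a neighbor tone.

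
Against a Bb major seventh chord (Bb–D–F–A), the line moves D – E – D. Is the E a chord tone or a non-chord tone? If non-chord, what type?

The harmony at that moment is Bb major seventh chord (Bb, D, F, A); E is not a chord tone.
It is approached by step up from D and left by step down to D.
Step away and step back to the same note — a neighbor tone (upper neighbor).

Non-chord tone — a neighbor tone.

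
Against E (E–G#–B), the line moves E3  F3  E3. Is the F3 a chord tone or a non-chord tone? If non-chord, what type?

Non-chord tone — a neighbor tone.

The harmony at that moment is E major triad (E, G#, B); F3 is not a chord tone.
It is approached by step up from E3 and left by step down to E3.
Step away and step back to the same note — a neighbor tone (upper neighbor).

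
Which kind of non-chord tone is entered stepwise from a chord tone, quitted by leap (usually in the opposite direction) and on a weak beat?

Escape tone.

Approach: by step. Departure: by leap. Metric position: weak.
Step in, leap out, from a weak position — an escape tone (échappée). (It is the mirror image of the appoggiatura, which leaps in and steps out on a strong beat.)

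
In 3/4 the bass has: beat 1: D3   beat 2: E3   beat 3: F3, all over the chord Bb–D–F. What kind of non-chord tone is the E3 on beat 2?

Passing tone.

The harmony at that moment is Bb major triad (Bb, D, F); E3 is not a chord tone.
It is approached by step up from D3 and left by step up to F3.
Step in, step out in the same direction — a passing tone.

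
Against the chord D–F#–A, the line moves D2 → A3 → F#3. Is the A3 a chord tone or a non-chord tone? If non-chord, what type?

D major triad contains D, F#, A; A is the fifth, so it is a chord tone.

Chord tone (the fifth of D major triad).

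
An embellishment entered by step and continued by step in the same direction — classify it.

Approach: by step. Departure: by step, continuing in the same direction.
Stepwise on both sides with no change of direction means the note fills in the space between two different chord tones — a passing tone. (Had it turned back to its starting note it would be a neighbor tone instead.)

Passing tone.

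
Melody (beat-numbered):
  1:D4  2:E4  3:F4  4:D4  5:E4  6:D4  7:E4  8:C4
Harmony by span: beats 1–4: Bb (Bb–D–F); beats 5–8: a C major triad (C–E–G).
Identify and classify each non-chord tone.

The harmony at that moment is Bb major triad (Bb, D, F); E4 is not a chord tone.
It is approached by step up from D4 and left by step up to F4.
Step in, step out in the same direction — a passing tone.
The harmony at that moment is C major triad (C, E, G); D4 is not a chord tone.
It is approached by step down from E4 and left by step up to E4.
Step away and step back to the same note — a neighbor tone (lower neighbor).

E4 (beat 2) — passing tone; D4 (beat 6) — neighbor tone.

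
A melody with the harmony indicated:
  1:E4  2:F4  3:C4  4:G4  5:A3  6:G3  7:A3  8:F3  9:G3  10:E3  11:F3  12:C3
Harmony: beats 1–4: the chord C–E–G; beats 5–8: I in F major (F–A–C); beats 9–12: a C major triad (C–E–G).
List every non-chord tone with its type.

The harmony at that moment is C major triad (C, E, G); F4 is not a chord tone.
It is approached by step up from E4 and left by leap down to C4.
Step in, leap out — an escape tone.
The harmony at that moment is F major triad (F, A, C); G3 is not a chord tone.
It is approached by step down from A3 and left by step up to A3.
Step away and step back to the same note — a neighbor tone (lower neighbor).
The harmony at that moment is C major triad (C, E, G); F3 is not a chord tone.
It is approached by step up from E3 and left by leap down to C3.
Step in, leap out — an escape tone.

F4 (beat 2) — escape tone; G3 (beat 6) — neighbor tone; F3 (beat 11) — escape tone.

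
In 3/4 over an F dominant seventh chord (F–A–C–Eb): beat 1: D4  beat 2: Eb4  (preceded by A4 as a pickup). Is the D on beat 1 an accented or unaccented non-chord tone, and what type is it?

The harmony at that moment is F dominant seventh chord (F, A, C, Eb); D4 is not a chord tone.
It is approached by leap down from A4 and left by step up to Eb4.
Leap in, step out — an appoggiatura.
It falls on the downbeat, so it is accented.

Accented appoggiatura.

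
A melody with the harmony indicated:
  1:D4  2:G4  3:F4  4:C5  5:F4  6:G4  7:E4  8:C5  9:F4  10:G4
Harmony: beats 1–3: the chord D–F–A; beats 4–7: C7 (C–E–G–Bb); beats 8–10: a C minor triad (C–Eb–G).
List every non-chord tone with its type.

G4 (beat 2) — appoggiatura; F4 (beat 5) — appoggiatura; F4 (beat 9) — appoggiatura.

The harmony at that moment is D minor triad (D, F, A); G4 is not a chord tone.
It is approached by leap up from D4 and left by step down to F4.
Leap in, step out — an appoggiatura.
The harmony at that moment is C dominant seventh chord (C, E, G, Bb); F4 is not a chord tone.
It is approached by leap down from C5 and left by step up to G4.
Leap in, step out — an appoggiatura.
The harmony at that moment is C minor triad (C, Eb, G); F4 is not a chord tone.
It is approached by leap down from C5 and left by step up to G4.
Leap in, step out — an appoggiatura.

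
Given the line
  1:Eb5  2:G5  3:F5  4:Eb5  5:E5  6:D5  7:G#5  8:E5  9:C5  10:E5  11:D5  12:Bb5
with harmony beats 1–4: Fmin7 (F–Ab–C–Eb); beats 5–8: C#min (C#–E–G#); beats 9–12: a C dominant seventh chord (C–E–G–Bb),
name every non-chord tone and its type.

G5 (beat 2) — appoggiatura; D5 (beat 6) — escape tone; D5 (beat 11) — escape tone.

The harmony at that moment is F minor seventh chord (F, Ab, C, Eb); G5 is not a chord tone.
It is approached by leap up from Eb5 and left by step down to F5.
Leap in, step out — an appoggiatura.
The harmony at that moment is C# minor triad (C#, E, G#); D5 is not a chord tone.
It is approached by step down from E5 and left by leap up to G#5.
Step in, leap out — an escape tone.
The harmony at that moment is C dominant seventh chord (C, E, G, Bb); D5 is not a chord tone.
It is approached by step down from E5 and left by leap up to Bb5.
Step in, leap out — an escape tone.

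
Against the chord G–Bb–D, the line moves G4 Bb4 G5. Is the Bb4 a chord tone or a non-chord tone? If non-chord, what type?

Chord tone (the third of G minor triad).

G minor triad contains G, Bb, D; Bb is the third, so it is a chord tone.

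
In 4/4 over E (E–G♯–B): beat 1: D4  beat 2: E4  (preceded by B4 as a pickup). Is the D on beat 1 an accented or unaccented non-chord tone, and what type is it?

The harmony at that moment is E major triad (E, G♯, B); D4 is not a chord tone.
It is approached by leap down from B4 and left by step up to E4.
Leap in, step out — an appoggiatura.
It falls on the downbeat, so it is accented.

Accented appoggiatura.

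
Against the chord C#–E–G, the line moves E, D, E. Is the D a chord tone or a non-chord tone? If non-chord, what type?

Non-chord tone — a neighbor tone.

The harmony at that moment is C# diminished triad (C#, E, G); D is not a chord tone.
It is approached by step down from E and left by step up to E.
Step away and step back to the same note — a neighbor tone (lower neighbor).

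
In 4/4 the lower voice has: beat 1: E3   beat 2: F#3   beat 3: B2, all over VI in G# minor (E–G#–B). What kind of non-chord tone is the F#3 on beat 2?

Escape tone.

The harmony at that moment is E major triad (E, G#, B); F#3 is not a chord tone.
It is approached by step up from E3 and left by leap down to B2.
Step in, leap out, on a weak beat — an escape tone.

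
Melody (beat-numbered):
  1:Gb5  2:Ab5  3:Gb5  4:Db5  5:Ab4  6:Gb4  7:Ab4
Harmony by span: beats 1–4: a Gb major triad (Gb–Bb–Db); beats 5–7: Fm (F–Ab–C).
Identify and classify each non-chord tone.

Ab5 (beat 2) — neighbor tone; Gb4 (beat 6) — neighbor tone.

The harmony at that moment is Gb major triad (Gb, Bb, Db); Ab5 is not a chord tone.
It is approached by step up from Gb5 and left by step down to Gb5.
Step away and step back to the same note — a neighbor tone (upper neighbor).
The harmony at that moment is F minor triad (F, Ab, C); Gb4 is not a chord tone.
It is approached by step down from Ab4 and left by step up to Ab4.
Step away and step back to the same note — a neighbor tone (lower neighbor).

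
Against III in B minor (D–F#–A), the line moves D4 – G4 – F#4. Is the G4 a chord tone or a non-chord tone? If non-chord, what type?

The harmony at that moment is D major triad (D, F#, A); G4 is not a chord tone.
It is approached by leap up from D4 and left by step down to F#4.
Leap in, step out — an appoggiatura.

Non-chord tone — an appoggiatura.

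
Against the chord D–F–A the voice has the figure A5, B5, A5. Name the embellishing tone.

B5 is a neighbor tone.

The harmony at that moment is D minor triad (D, F, A); B5 is not a chord tone.
It is approached by step up from A5 and left by step down to A5.
Step away and step back to the same note — a neighbor tone (upper neighbor).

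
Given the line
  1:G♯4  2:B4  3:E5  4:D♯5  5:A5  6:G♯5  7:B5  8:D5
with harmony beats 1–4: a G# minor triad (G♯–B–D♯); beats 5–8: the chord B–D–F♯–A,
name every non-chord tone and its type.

The harmony at that moment is G♯ minor triad (G♯, B, D♯); E5 is not a chord tone.
It is approached by leap up from B4 and left by step down to D♯5.
Leap in, step out — an appoggiatura.
The harmony at that moment is B minor seventh chord (B, D, F♯, A); G♯5 is not a chord tone.
It is approached by step down from A5 and left by leap up to B5.
Step in, leap out — an escape tone.

E5 (beat 3) — appoggiatura; G♯5 (beat 6) — escape tone.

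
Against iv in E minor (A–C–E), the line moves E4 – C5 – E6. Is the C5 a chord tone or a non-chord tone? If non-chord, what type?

A minor triad contains A, C, E; C is the third, so it is a chord tone.

Chord tone (the third of A minor triad).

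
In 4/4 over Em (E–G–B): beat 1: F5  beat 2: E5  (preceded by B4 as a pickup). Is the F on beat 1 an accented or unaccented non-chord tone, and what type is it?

Accented appoggiatura.

The harmony at that moment is E minor triad (E, G, B); F5 is not a chord tone.
It is approached by leap up from B4 and left by step down to E5.
Leap in, step out — an appoggiatura.
It falls on the downbeat, so it is accented.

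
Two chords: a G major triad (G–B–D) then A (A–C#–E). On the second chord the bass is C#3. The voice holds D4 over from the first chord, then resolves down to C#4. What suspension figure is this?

9–8 suspension.

At the second chord the bass is C#3. The suspended D4 lies a ninth above the bass; after resolving down by step to C#4, the interval above the bass becomes an octave.
Suspension figures are named by those two intervals: 9–8.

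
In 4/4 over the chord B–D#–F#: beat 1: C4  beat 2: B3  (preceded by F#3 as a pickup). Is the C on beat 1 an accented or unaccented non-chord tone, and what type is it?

Accented appoggiatura.

The harmony at that moment is B major triad (B, D#, F#); C4 is not a chord tone.
It is approached by leap up from F#3 and left by step down to B3.
Leap in, step out — an appoggiatura.
It falls on the downbeat, so it is accented.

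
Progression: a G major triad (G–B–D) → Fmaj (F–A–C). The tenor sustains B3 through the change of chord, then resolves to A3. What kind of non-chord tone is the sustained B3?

The harmony at that moment is F major triad (F, A, C); B3 is not a chord tone.
It is held over (the same pitch as the preceding B3) and left by step down to A3.
Held over from the previous chord and resolving down by step — a suspension.

B3 is a suspension.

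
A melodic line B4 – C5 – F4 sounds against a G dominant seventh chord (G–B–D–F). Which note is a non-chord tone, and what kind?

The harmony at that moment is G dominant seventh chord (G, B, D, F); C5 is not a chord tone.
It is approached by step up from B4 and left by leap down to F4.
Step in, leap out — an escape tone.

C5 is an escape tone.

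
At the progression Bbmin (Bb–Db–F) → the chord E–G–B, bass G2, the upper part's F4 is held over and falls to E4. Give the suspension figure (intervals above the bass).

At the second chord the bass is G2. The suspended F4 lies a seventh above the bass; after resolving down by step to E4, the interval above the bass becomes a sixth.
Suspension figures are named by those two intervals: 7–6.

7–6 suspension.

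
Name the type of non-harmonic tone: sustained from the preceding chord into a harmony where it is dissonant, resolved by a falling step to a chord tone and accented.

Suspension.

Approach: by preparation — the pitch is first a chord tone, then held (tied or repeated) while the harmony changes under it. Departure: down by step. Metric position: strong.
A prepared dissonance that resolves downward by step — a suspension. (The same figure resolving upward would be a retardation.)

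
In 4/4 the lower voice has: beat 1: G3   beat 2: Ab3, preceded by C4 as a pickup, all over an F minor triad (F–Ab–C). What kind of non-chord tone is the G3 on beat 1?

The harmony at that moment is F minor triad (F, Ab, C); G3 is not a chord tone.
It is approached by leap down from C4 and left by step up to Ab3.
Leap in, step out, metrically accented — an appoggiatura.

Appoggiatura.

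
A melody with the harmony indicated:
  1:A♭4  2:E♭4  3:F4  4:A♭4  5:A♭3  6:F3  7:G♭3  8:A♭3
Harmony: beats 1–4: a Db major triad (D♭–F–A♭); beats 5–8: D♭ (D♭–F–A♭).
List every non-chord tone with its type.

The harmony at that moment is D♭ major triad (D♭, F, A♭); E♭4 is not a chord tone.
It is approached by leap down from A♭4 and left by step up to F4.
Leap in, step out — an appoggiatura.
The harmony at that moment is D♭ major triad (D♭, F, A♭); G♭3 is not a chord tone.
It is approached by step up from F3 and left by step up to A♭3.
Step in, step out in the same direction — a passing tone.

E♭4 (beat 2) — appoggiatura; G♭3 (beat 7) — passing tone.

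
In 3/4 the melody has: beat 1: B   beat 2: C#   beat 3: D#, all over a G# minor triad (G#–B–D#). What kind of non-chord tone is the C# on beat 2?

The harmony at that moment is G# minor triad (G#, B, D#); C# is not a chord tone.
It is approached by step up from B and left by step up to D#.
Step in, step out in the same direction — a passing tone.

Passing tone.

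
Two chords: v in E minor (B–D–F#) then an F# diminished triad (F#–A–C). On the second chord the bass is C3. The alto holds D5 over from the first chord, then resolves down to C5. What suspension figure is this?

At the second chord the bass is C3. The suspended D5 lies a ninth above the bass; after resolving down by step to C5, the interval above the bass becomes an octave.
Suspension figures are named by those two intervals: 9–8.

9–8 suspension.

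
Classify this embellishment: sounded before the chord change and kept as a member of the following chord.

Approach: ahead of the chord change (typically by step), so it is dissonant against the current harmony. Departure: none — the same pitch is restated or held and is a chord tone of the new harmony.
Dissonant first, consonant once the harmony catches up: the note simply arrives early — an anticipation. (The reverse timing, consonant first and dissonant after the change, would be a suspension or retardation.)

Anticipation.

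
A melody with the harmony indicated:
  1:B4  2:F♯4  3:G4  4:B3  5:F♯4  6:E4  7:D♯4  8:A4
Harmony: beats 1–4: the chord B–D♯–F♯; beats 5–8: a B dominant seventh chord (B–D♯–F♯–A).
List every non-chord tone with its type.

G4 (beat 3) — escape tone; E4 (beat 6) — passing tone.

The harmony at that moment is B major triad (B, D♯, F♯); G4 is not a chord tone.
It is approached by step up from F♯4 and left by leap down to B3.
Step in, leap out — an escape tone.
The harmony at that moment is B dominant seventh chord (B, D♯, F♯, A); E4 is not a chord tone.
It is approached by step down from F♯4 and left by step down to D♯4.
Step in, step out in the same direction — a passing tone.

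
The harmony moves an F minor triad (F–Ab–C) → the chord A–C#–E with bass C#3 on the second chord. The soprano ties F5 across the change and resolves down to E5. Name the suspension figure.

At the second chord the bass is C#3. The suspended F5 lies a fourth above the bass; after resolving down by step to E5, the interval above the bass becomes a third.
Suspension figures are named by those two intervals: 4–3.

4–3 suspension.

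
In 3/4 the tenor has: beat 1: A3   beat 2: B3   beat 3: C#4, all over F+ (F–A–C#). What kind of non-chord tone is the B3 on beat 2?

The harmony at that moment is F augmented triad (F, A, C#); B3 is not a chord tone.
It is approached by step up from A3 and left by step up to C#4.
Step in, step out in the same direction — a passing tone.

Passing tone.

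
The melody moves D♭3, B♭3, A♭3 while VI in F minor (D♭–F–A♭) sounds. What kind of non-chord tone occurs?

B♭3 is an appoggiatura.

The harmony at that moment is D♭ major triad (D♭, F, A♭); B♭3 is not a chord tone.
It is approached by leap up from D♭3 and left by step down to A♭3.
Leap in, step out — an appoggiatura.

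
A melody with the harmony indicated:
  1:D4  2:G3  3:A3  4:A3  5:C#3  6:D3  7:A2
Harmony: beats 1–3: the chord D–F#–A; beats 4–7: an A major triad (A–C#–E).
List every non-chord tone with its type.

The harmony at that moment is D major triad (D, F#, A); G3 is not a chord tone.
It is approached by leap down from D4 and left by step up to A3.
Leap in, step out — an appoggiatura.
The harmony at that moment is A major triad (A, C#, E); D3 is not a chord tone.
It is approached by step up from C#3 and left by leap down to A2.
Step in, leap out — an escape tone.

G3 (beat 2) — appoggiatura; D3 (beat 6) — escape tone.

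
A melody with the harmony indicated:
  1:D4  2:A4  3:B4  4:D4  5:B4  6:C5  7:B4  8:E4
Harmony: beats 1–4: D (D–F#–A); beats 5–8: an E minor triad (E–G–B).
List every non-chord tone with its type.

The harmony at that moment is D major triad (D, F#, A); B4 is not a chord tone.
It is approached by step up from A4 and left by leap down to D4.
Step in, leap out — an escape tone.
The harmony at that moment is E minor triad (E, G, B); C5 is not a chord tone.
It is approached by step up from B4 and left by step down to B4.
Step away and step back to the same note — a neighbor tone (upper neighbor).

B4 (beat 3) — escape tone; C5 (beat 6) — neighbor tone.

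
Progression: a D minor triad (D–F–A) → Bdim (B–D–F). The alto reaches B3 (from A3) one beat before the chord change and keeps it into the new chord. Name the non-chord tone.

The harmony at that moment is D minor triad (D, F, A); B3 is not a chord tone.
It is approached by step up from A3 and then sustained as the same pitch into the next harmony.
Arriving early and becoming a chord tone when the harmony changes — an anticipation.

B3 is an anticipation.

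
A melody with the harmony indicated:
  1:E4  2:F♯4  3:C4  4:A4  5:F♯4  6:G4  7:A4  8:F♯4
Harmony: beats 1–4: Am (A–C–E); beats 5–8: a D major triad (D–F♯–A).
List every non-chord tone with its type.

F♯4 (beat 2) — escape tone; G4 (beat 6) — passing tone.

The harmony at that moment is A minor triad (A, C, E); F♯4 is not a chord tone.
It is approached by step up from E4 and left by leap down to C4.
Step in, leap out — an escape tone.
The harmony at that moment is D major triad (D, F♯, A); G4 is not a chord tone.
It is approached by step up from F♯4 and left by step up to A4.
Step in, step out in the same direction — a passing tone.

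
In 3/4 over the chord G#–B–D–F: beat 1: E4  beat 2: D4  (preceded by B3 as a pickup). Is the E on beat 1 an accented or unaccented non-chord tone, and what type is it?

The harmony at that moment is G# diminished seventh chord (G#, B, D, F); E4 is not a chord tone.
It is approached by leap up from B3 and left by step down to D4.
Leap in, step out — an appoggiatura.
It falls on the downbeat, so it is accented.

Accented appoggiatura.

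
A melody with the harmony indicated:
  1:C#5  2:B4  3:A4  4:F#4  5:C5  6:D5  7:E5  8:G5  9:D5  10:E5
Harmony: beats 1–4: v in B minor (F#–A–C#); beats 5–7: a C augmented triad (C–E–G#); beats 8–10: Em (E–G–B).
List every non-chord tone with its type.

The harmony at that moment is F# minor triad (F#, A, C#); B4 is not a chord tone.
It is approached by step down from C#5 and left by step down to A4.
Step in, step out in the same direction — a passing tone.
The harmony at that moment is C augmented triad (C, E, G#); D5 is not a chord tone.
It is approached by step up from C5 and left by step up to E5.
Step in, step out in the same direction — a passing tone.
The harmony at that moment is E minor triad (E, G, B); D5 is not a chord tone.
It is approached by leap down from G5 and left by step up to E5.
Leap in, step out — an appoggiatura.

B4 (beat 2) — passing tone; D5 (beat 6) — passing tone; D5 (beat 9) — appoggiatura.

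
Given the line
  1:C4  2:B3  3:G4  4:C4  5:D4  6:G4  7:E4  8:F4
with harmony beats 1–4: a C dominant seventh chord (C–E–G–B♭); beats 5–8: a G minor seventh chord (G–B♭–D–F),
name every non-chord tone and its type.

B3 (beat 2) — escape tone; E4 (beat 7) — appoggiatura.

The harmony at that moment is C dominant seventh chord (C, E, G, B♭); B3 is not a chord tone.
It is approached by step down from C4 and left by leap up to G4.
Step in, leap out — an escape tone.
The harmony at that moment is G minor seventh chord (G, B♭, D, F); E4 is not a chord tone.
It is approached by leap down from G4 and left by step up to F4.
Leap in, step out — an appoggiatura.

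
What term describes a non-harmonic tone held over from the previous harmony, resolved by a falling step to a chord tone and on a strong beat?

Approach: by preparation — the pitch is first a chord tone, then held (tied or repeated) while the harmony changes under it. Departure: down by step. Metric position: strong.
A prepared dissonance that resolves downward by step — a suspension. (The same figure resolving upward would be a retardation.)

Suspension.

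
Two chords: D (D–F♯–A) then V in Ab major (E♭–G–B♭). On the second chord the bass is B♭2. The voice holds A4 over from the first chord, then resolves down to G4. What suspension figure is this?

7–6 suspension.

At the second chord the bass is B♭2. The suspended A4 lies a seventh above the bass; after resolving down by step to G4, the interval above the bass becomes a sixth.
Suspension figures are named by those two intervals: 7–6.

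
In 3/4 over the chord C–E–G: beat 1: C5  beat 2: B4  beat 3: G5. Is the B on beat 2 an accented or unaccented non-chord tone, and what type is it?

Unaccented escape tone.

The harmony at that moment is C major triad (C, E, G); B4 is not a chord tone.
It is approached by step down from C5 and left by leap up to G5.
Step in, leap out — an escape tone.
It falls on a weak beat, so it is unaccented.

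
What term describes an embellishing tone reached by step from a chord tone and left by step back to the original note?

Neighbor tone.

Approach: by step. Departure: by step in the opposite direction, back to the starting pitch.
Stepwise on both sides but reversing to return to the same chord tone — a neighbor tone. (Had it continued onward in the same direction it would be a passing tone instead.)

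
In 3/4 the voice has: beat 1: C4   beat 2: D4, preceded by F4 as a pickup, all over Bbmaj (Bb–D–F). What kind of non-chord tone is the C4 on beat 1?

The harmony at that moment is Bb major triad (Bb, D, F); C4 is not a chord tone.
It is approached by leap down from F4 and left by step up to D4.
Leap in, step out, metrically accented — an appoggiatura.

Appoggiatura.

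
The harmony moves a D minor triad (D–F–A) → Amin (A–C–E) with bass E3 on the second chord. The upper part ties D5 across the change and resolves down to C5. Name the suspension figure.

At the second chord the bass is E3. The suspended D5 lies a seventh above the bass; after resolving down by step to C5, the interval above the bass becomes a sixth.
Suspension figures are named by those two intervals: 7–6.

7–6 suspension.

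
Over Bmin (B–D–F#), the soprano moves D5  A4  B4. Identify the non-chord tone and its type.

The harmony at that moment is B minor triad (B, D, F#); A4 is not a chord tone.
It is approached by leap down from D5 and left by step up to B4.
Leap in, step out — an appoggiatura.

A4 is an appoggiatura.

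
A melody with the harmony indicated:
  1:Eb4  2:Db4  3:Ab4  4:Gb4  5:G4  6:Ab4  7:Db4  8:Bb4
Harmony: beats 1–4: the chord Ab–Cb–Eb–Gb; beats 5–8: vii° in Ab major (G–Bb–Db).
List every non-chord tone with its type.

Db4 (beat 2) — escape tone; Ab4 (beat 6) — escape tone.

The harmony at that moment is Ab minor seventh chord (Ab, Cb, Eb, Gb); Db4 is not a chord tone.
It is approached by step down from Eb4 and left by leap up to Ab4.
Step in, leap out — an escape tone.
The harmony at that moment is G diminished triad (G, Bb, Db); Ab4 is not a chord tone.
It is approached by step up from G4 and left by leap down to Db4.
Step in, leap out — an escape tone.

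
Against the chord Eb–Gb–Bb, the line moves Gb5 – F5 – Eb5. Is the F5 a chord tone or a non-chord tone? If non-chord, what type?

Non-chord tone — a passing tone.

The harmony at that moment is Eb minor triad (Eb, Gb, Bb); F5 is not a chord tone.
It is approached by step down from Gb5 and left by step down to Eb5.
Step in, step out in the same direction — a passing tone.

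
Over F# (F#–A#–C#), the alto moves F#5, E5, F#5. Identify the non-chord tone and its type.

The harmony at that moment is F# major triad (F#, A#, C#); E5 is not a chord tone.
It is approached by step down from F#5 and left by step up to F#5.
Step away and step back to the same note — a neighbor tone (lower neighbor).

E5 is a neighbor tone.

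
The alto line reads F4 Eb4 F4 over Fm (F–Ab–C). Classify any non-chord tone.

Eb4 is a neighbor tone.

The harmony at that moment is F minor triad (F, Ab, C); Eb4 is not a chord tone.
It is approached by step down from F4 and left by step up to F4.
Step away and step back to the same note — a neighbor tone (lower neighbor).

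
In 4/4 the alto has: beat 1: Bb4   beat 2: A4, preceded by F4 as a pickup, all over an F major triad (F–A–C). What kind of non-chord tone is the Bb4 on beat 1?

The harmony at that moment is F major triad (F, A, C); Bb4 is not a chord tone.
It is approached by leap up from F4 and left by step down to A4.
Leap in, step out, metrically accented — an appoggiatura.

Appoggiatura.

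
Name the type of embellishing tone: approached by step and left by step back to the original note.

Approach: by step. Departure: by step in the opposite direction, back to the starting pitch.
Stepwise on both sides but reversing to return to the same chord tone — a neighbor tone. (Had it continued onward in the same direction it would be a passing tone instead.)

Neighbor tone.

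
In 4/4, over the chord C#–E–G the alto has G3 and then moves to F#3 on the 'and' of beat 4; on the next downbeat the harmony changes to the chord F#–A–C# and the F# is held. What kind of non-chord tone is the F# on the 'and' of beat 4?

Anticipation.

The harmony at that moment is C# diminished triad (C#, E, G); F#3 is not a chord tone.
It is approached by step down from G3 and then sustained as the same pitch into the next harmony.
Arriving early and becoming a chord tone when the harmony changes — an anticipation.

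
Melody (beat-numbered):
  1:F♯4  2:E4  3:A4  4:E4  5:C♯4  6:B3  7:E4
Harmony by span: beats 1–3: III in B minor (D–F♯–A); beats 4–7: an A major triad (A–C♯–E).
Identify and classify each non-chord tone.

E4 (beat 2) — escape tone; B3 (beat 6) — escape tone.

The harmony at that moment is D major triad (D, F♯, A); E4 is not a chord tone.
It is approached by step down from F♯4 and left by leap up to A4.
Step in, leap out — an escape tone.
The harmony at that moment is A major triad (A, C♯, E); B3 is not a chord tone.
It is approached by step down from C♯4 and left by leap up to E4.
Step in, leap out — an escape tone.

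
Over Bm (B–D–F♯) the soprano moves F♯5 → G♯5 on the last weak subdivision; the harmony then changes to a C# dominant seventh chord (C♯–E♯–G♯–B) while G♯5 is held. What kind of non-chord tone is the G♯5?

The harmony at that moment is B minor triad (B, D, F♯); G♯5 is not a chord tone.
It is approached by step up from F♯5 and then sustained as the same pitch into the next harmony.
Arriving early and becoming a chord tone when the harmony changes — an anticipation.

G♯5 is an anticipation.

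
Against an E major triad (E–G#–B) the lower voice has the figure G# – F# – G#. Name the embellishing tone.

F# is a neighbor tone.

The harmony at that moment is E major triad (E, G#, B); F# is not a chord tone.
It is approached by step down from G# and left by step up to G#.
Step away and step back to the same note — a neighbor tone (lower neighbor).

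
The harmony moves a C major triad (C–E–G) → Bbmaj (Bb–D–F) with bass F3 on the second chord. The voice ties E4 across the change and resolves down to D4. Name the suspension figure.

7–6 suspension.

At the second chord the bass is F3. The suspended E4 lies a seventh above the bass; after resolving down by step to D4, the interval above the bass becomes a sixth.
Suspension figures are named by those two intervals: 7–6.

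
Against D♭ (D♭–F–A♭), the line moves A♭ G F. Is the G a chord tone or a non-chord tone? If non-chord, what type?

Non-chord tone — a passing tone.

The harmony at that moment is D♭ major triad (D♭, F, A♭); G is not a chord tone.
It is approached by step down from A♭ and left by step down to F.
Step in, step out in the same direction — a passing tone.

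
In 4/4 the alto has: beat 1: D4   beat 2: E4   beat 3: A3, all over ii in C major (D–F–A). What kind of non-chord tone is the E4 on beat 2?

The harmony at that moment is D minor triad (D, F, A); E4 is not a chord tone.
It is approached by step up from D4 and left by leap down to A3.
Step in, leap out, on a weak beat — an escape tone.

Escape tone.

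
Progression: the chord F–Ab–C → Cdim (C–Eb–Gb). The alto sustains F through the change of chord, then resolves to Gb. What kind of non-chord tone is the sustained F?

The harmony at that moment is C diminished triad (C, Eb, Gb); F is not a chord tone.
It is held over (the same pitch as the preceding F) and left by step up to Gb.
Held over from the previous chord and resolving up by step — a retardation.

F is a retardation.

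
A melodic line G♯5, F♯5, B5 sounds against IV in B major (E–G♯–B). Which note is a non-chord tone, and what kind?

F♯5 is an escape tone.

The harmony at that moment is E major triad (E, G♯, B); F♯5 is not a chord tone.
It is approached by step down from G♯5 and left by leap up to B5.
Step in, leap out — an escape tone.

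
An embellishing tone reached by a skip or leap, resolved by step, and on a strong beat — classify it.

Appoggiatura.

Approach: by leap. Departure: by step. Metric position: strong.
Leap in, step out, in a metrically strong position — an appoggiatura. (It is the mirror image of the escape tone, which steps in and leaps out from a weak position.)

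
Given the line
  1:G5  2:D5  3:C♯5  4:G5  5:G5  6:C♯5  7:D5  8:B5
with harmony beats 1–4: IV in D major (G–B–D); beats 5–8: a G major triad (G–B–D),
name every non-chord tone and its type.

C♯5 (beat 3) — escape tone; C♯5 (beat 6) — appoggiatura.

The harmony at that moment is G major triad (G, B, D); C♯5 is not a chord tone.
It is approached by step down from D5 and left by leap up to G5.
Step in, leap out — an escape tone.
The harmony at that moment is G major triad (G, B, D); C♯5 is not a chord tone.
It is approached by leap down from G5 and left by step up to D5.
Leap in, step out — an appoggiatura.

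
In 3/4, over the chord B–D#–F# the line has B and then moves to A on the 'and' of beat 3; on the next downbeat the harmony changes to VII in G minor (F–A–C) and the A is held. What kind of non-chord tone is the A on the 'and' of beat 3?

Anticipation.

The harmony at that moment is B major triad (B, D#, F#); A is not a chord tone.
It is approached by step down from B and then sustained as the same pitch into the next harmony.
Arriving early and becoming a chord tone when the harmony changes — an anticipation.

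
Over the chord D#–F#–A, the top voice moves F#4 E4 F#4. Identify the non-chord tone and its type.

The harmony at that moment is D# diminished triad (D#, F#, A); E4 is not a chord tone.
It is approached by step down from F#4 and left by step up to F#4.
Step away and step back to the same note — a neighbor tone (lower neighbor).

E4 is a neighbor tone.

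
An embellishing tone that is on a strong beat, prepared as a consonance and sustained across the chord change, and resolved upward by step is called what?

Approach: by preparation — the pitch is first a chord tone, then held (tied or repeated) while the harmony changes under it. Departure: up by step. Metric position: strong.
A prepared dissonance that resolves upward by step — a retardation. (The same figure resolving downward would be a suspension.)

Retardation.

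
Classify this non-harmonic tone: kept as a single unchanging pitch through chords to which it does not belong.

Pedal tone.

Approach: none. Departure: none — a single pitch is sustained while the chords change around it, passing through harmonies that do not contain it.
No melodic motion at all; the dissonance is created entirely by the moving harmonies against the stationary note — a pedal tone (pedal point).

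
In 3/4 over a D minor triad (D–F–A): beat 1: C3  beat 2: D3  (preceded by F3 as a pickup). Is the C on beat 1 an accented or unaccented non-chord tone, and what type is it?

The harmony at that moment is D minor triad (D, F, A); C3 is not a chord tone.
It is approached by leap down from F3 and left by step up to D3.
Leap in, step out — an appoggiatura.
It falls on the downbeat, so it is accented.

Accented appoggiatura.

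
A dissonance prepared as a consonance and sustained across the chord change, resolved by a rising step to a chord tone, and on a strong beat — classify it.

Approach: by preparation — the pitch is first a chord tone, then held (tied or repeated) while the harmony changes under it. Departure: up by step. Metric position: strong.
A prepared dissonance that resolves upward by step — a retardation. (The same figure resolving downward would be a suspension.)

Retardation.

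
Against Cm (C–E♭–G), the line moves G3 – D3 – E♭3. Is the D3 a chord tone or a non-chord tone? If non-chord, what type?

The harmony at that moment is C minor triad (C, E♭, G); D3 is not a chord tone.
It is approached by leap down from G3 and left by step up to E♭3.
Leap in, step out — an appoggiatura.

Non-chord tone — an appoggiatura.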